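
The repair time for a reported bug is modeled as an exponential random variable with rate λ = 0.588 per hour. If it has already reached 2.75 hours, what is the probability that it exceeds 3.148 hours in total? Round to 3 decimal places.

0.791

P(X > s+t | X > s) = e^(−λ(s+t))/e^(−λs) = e^(−λt), independent of s = 2.75.
P(X > 0.398) = e^(−0.23402) ≈ 0.791.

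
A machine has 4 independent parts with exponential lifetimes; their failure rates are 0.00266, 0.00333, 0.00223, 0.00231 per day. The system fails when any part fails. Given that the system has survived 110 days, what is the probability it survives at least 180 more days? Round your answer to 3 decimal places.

0.150

Time to first failure ~ Exp(Σλ) with Σλ = 0.01053.
By memorylessness, P(T > 110+180 | T > 110) = P(T > 180) = e^(−0.01053·180) ≈ 0.150.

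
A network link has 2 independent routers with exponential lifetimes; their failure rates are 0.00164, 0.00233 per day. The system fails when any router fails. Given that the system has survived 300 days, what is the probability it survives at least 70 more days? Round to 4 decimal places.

Time to first failure ~ Exp(Σλ) with Σλ = 0.00397.
By memorylessness, P(T > 300+70 | T > 300) = P(T > 70) = e^(−0.00397·70) ≈ 0.7574.

0.7574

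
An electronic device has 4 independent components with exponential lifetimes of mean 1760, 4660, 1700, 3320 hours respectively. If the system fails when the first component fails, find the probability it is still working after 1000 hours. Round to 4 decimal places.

0.1878

The first failure time is exponential with rate Σλ_i = 1/1760 + 1/4660 + 1/1700 + 1/3320 = 0.00167221 per hour.
P(min > 1000) = e^(−0.00167221·1000) = e^(−1.6722) ≈ 0.1878.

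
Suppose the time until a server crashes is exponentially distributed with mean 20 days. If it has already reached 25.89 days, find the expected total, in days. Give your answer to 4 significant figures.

The rate is λ = 1/20 = 0.05 per day.
By memorylessness, E[X | X > 25.89] = 25.89 + 1/λ = 25.89 + 20 = 45.89 days.

45.89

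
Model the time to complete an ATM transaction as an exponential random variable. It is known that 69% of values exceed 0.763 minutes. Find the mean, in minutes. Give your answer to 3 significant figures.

2.06

e^(−λ·0.763) = 0.69 ⇒ λ = −ln(0.69)/0.763 = 0.486322.
Mean = 1/λ = 2.05625 minutes.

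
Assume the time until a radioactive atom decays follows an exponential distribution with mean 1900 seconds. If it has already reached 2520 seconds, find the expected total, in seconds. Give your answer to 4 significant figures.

The rate is λ = 1/1900 = 0.000526316 per second.
By memorylessness, E[X | X > 2520] = 2520 + 1/λ = 2520 + 1900 = 4420 seconds.

4420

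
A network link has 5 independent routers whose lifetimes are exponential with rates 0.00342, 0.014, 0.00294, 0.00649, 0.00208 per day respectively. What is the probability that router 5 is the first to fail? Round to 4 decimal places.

0.0719

The time to first failure is exponential with rate Σλ = 0.00342 + 0.014 + 0.00294 + 0.00649 + 0.00208 = 0.02893.
P(router 5 first) = λ_5/Σλ = 0.00208/0.02893 ≈ 0.0719.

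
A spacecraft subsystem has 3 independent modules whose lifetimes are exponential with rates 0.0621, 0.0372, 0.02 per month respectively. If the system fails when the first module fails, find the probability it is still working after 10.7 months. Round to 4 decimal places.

The time to first failure is exponential with rate Σλ = 0.0621 + 0.0372 + 0.02 = 0.1193.
P(min > 10.7) = e^(−0.1193·10.7) = e^(−1.2765) ≈ 0.2790.

0.2790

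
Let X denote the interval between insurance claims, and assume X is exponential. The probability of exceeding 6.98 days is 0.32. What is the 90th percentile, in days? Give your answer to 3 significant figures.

e^(−λ·6.98) = 0.32 ⇒ λ = −ln(0.32)/6.98 = 0.163243.
90th percentile: 1 − e^(−λt) = 0.9, t = −ln(0.1)/λ = 14.1053 days.

14.1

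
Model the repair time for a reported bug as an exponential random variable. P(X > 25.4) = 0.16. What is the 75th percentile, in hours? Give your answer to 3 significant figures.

19.2

e^(−λ·25.4) = 0.16 ⇒ λ = −ln(0.16)/25.4 = 0.0721489.
75th percentile: 1 − e^(−λt) = 0.75, t = −ln(0.25)/λ = 19.2144 hours.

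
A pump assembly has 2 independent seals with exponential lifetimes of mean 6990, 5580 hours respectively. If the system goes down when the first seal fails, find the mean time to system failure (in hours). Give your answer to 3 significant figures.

3100

The first failure time is exponential with rate Σλ_i = 1/6990 + 1/5580 = 0.000322273 per hour.
E[min] = 1/Σλ = 1/0.000322273 = 3102.96 hours.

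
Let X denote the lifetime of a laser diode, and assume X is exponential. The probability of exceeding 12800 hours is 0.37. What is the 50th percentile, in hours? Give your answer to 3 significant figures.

8920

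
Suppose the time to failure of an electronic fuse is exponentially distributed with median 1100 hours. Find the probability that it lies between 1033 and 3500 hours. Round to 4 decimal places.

0.4114

For an exponential, median = ln(2)/λ, so λ = ln 2 / 1100 = 0.000630134 per hour.
P(1033 < X < 3500) = e^(−λ·1033) − e^(−λ·3500) = 0.52156 − 0.11020 ≈ 0.4114.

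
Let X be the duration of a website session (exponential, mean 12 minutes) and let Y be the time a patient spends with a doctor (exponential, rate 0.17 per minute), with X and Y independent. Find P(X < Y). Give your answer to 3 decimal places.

0.329

λ_1 = 1/12 = 0.0833333, λ_2 = 0.17.
For independent exponentials, P(X < Y) = λ_1/(λ_1+λ_2) = 0.0833333/0.253333 ≈ 0.329.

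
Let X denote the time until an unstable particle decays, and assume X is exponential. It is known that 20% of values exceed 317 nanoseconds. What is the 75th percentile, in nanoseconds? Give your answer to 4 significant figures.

273.0

e^(−λ·317) = 0.20 ⇒ λ = −ln(0.20)/317 = 0.00507709.
75th percentile: 1 − e^(−λt) = 0.75, t = −ln(0.25)/λ = 273.049 nanoseconds.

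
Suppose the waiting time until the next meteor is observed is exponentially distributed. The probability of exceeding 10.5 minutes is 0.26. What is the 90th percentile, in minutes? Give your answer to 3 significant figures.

e^(−λ·10.5) = 0.26 ⇒ λ = −ln(0.26)/10.5 = 0.128293.
90th percentile: 1 − e^(−λt) = 0.9, t = −ln(0.1)/λ = 17.9479 minutes.

17.9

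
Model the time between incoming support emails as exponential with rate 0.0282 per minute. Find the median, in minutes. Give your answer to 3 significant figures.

24.6

Set 1 − e^(−λt) = 0.5, so t = −ln(0.5)/λ = 0.69315/0.0282 ≈ 24.5797 minutes.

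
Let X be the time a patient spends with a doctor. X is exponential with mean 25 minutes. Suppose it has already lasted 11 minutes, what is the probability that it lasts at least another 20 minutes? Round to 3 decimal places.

The rate is λ = 1/25 = 0.04 per minute.
By the memoryless property, P(X > 11+20 | X > 11) = P(X > 20).
P(X > 20) = e^(−0.8) ≈ 0.449.

0.449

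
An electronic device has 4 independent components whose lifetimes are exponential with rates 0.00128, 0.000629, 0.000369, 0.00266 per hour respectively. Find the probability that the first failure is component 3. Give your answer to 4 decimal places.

The time to first failure is exponential with rate Σλ = 0.00128 + 0.000629 + 0.000369 + 0.00266 = 0.004938.
P(component 3 first) = λ_3/Σλ = 0.000369/0.004938 ≈ 0.0747.

0.0747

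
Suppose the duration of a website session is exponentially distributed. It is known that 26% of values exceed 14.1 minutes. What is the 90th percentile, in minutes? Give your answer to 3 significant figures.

e^(−λ·14.1) = 0.26 ⇒ λ = −ln(0.26)/14.1 = 0.0955371.
90th percentile: 1 − e^(−λt) = 0.9, t = −ln(0.1)/λ = 24.1015 minutes.

24.1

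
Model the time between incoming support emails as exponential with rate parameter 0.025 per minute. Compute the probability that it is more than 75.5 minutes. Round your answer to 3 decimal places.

0.151

P(X > 75.5) = e^(−λ·75.5) = e^(−1.8875) ≈ 0.151.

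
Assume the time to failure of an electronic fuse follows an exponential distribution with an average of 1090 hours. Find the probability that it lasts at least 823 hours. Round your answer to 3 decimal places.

The rate is λ = 1/1090 = 0.000917431 per hour.
P(X > 823) = e^(−λ·823) = e^(−0.75505) ≈ 0.470.

0.470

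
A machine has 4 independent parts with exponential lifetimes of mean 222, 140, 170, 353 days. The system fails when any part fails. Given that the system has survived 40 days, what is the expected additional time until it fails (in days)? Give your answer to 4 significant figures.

First-failure rate Σλ = 1/222 + 1/140 + 1/170 + 1/353 = 0.0203626.
By memorylessness the expected residual is 1/Σλ = 49.1097 days, regardless of the 40 already elapsed.

49.11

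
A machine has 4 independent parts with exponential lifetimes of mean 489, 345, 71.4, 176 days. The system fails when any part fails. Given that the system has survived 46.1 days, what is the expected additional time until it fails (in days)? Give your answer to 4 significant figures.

40.60

First-failure rate Σλ = 1/489 + 1/345 + 1/71.4 + 1/176 = 0.024631.
By memorylessness the expected residual is 1/Σλ = 40.5993 days, regardless of the 46.1 already elapsed.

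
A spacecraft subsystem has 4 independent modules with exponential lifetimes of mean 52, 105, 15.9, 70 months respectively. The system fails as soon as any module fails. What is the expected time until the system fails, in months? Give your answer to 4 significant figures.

9.440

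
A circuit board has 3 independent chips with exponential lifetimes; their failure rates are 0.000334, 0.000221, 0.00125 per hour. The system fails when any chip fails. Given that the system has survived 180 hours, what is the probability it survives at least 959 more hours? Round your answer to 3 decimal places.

Time to first failure ~ Exp(Σλ) with Σλ = 0.001805.
By memorylessness, P(T > 180+959 | T > 180) = P(T > 959) = e^(−0.001805·959) ≈ 0.177.

0.177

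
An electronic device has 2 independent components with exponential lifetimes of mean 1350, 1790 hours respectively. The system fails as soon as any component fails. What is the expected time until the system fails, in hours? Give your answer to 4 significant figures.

769.6

The first failure time is exponential with rate Σλ_i = 1/1350 + 1/1790 = 0.0012994 per hour.
E[min] = 1/Σλ = 1/0.0012994 = 769.586 hours.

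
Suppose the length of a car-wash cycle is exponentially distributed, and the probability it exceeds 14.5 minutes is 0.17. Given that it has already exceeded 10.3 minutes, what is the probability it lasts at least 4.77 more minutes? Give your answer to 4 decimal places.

0.5583

From e^(−λ·14.5) = 0.17, λ = −ln(0.17)/14.5 = 0.122204.
Memoryless: P(X > 10.3+4.77 | X > 10.3) = P(X > 4.77) = e^(−0.122204·4.77) ≈ 0.5583.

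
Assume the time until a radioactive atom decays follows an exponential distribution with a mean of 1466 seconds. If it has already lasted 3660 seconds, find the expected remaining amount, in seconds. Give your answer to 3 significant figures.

1470

The rate is λ = 1/1466 = 0.000682128 per second.
By memorylessness, the remaining amount past any threshold is again Exp(λ) with mean 1/λ = 1466 seconds.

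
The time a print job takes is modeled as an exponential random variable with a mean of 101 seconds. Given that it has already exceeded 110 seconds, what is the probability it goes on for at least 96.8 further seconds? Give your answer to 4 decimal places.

0.3835

The rate is λ = 1/101 = 0.00990099 per second.
By the memoryless property, P(X > 110+96.8 | X > 110) = P(X > 96.8).
P(X > 96.8) = e^(−0.95842) ≈ 0.3835.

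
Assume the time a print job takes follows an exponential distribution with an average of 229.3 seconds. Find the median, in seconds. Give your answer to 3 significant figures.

The rate is λ = 1/229.3 = 0.0043611 per second.
Set 1 − e^(−λt) = 0.5, so t = −ln(0.5)/λ = 0.69315/0.0043611 ≈ 158.939 seconds.

159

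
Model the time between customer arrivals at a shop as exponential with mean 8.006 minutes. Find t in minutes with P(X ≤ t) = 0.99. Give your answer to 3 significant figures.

The rate is λ = 1/8.006 = 0.124906 per minute.
Set 1 − e^(−λt) = 0.99, so t = −ln(0.01)/λ = 4.6052/0.124906 ≈ 36.869 minutes.

36.9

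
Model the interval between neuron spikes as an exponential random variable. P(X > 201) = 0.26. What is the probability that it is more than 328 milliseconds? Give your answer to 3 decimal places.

e^(−λ·201) = 0.26 ⇒ λ = −ln(0.26)/201 = 0.00670186.
P(X > 328) = e^(−0.00670186·328) = e^(−2.1982) ≈ 0.111.

0.111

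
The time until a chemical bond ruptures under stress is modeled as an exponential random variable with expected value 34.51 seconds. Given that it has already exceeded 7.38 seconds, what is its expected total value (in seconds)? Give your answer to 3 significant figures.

The rate is λ = 1/34.51 = 0.0289771 per second.
By memorylessness, E[X | X > 7.38] = 7.38 + 1/λ = 7.38 + 34.51 = 41.89 seconds.

41.9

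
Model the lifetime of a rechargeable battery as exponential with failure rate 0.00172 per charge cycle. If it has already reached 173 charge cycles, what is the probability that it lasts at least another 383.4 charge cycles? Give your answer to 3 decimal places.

The exponential is memoryless, so the remaining time is again Exp(λ): the condition X > 173 is irrelevant.
P(X > 383.4) = e^(−0.65945) ≈ 0.517.

0.517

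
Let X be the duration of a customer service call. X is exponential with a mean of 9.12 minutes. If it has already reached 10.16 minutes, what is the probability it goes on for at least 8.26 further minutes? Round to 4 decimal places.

0.4043

The rate is λ = 1/9.12 = 0.109649 per minute.
By the memoryless property, P(X > 10.16+8.26 | X > 10.16) = P(X > 8.26).
P(X > 8.26) = e^(−0.9057) ≈ 0.4043.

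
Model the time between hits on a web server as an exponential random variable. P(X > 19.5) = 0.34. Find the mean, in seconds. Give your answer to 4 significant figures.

18.08

e^(−λ·19.5) = 0.34 ⇒ λ = −ln(0.34)/19.5 = 0.0553236.
Mean = 1/λ = 18.0755 seconds.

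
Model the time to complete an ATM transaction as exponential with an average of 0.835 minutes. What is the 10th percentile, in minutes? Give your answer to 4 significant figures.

0.08798

The rate is λ = 1/0.835 = 1.1976 per minute.
Set 1 − e^(−λt) = 0.1, so t = −ln(0.9)/λ = 0.10536/1.1976 ≈ 0.087976 minutes.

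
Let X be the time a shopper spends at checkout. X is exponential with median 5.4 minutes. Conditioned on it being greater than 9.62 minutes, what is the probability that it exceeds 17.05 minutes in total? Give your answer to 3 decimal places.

0.385

For an exponential, median = ln(2)/λ, so λ = ln 2 / 5.4 = 0.128361 per minute.
P(X > s+t | X > s) = e^(−λ(s+t))/e^(−λs) = e^(−λt), independent of s = 9.62.
P(X > 7.43) = e^(−0.95372) ≈ 0.385.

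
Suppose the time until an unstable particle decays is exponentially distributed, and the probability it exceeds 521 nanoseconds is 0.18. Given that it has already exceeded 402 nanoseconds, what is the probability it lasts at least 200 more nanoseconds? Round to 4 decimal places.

0.5177

From e^(−λ·521) = 0.18, λ = −ln(0.18)/521 = 0.00329136.
Memoryless: P(X > 402+200 | X > 402) = P(X > 200) = e^(−0.00329136·200) ≈ 0.5177.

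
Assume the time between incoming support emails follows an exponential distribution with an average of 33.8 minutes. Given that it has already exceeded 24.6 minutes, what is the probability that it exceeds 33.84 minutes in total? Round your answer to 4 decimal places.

0.7608

The rate is λ = 1/33.8 = 0.0295858 per minute.
The exponential is memoryless, so the remaining time is again Exp(λ): the condition X > 24.6 is irrelevant.
P(X > 9.24) = e^(−0.27337) ≈ 0.7608.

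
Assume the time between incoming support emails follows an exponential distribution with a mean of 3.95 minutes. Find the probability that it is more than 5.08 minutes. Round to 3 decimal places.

0.276

The rate is λ = 1/3.95 = 0.253165 per minute.
P(X > 5.08) = e^(−λ·5.08) = e^(−1.2861) ≈ 0.276.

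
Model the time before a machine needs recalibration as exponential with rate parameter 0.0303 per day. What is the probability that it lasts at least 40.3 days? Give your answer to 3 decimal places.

0.295

P(X > 40.3) = e^(−λ·40.3) = e^(−1.2211) ≈ 0.295.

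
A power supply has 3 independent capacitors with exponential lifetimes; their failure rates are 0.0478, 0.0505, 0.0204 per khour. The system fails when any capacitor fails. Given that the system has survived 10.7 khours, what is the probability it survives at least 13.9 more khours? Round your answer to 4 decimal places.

Time to first failure ~ Exp(Σλ) with Σλ = 0.1187.
By memorylessness, P(T > 10.7+13.9 | T > 10.7) = P(T > 13.9) = e^(−0.1187·13.9) ≈ 0.1921.

0.1921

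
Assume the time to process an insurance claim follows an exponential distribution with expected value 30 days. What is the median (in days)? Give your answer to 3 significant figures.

20.8

The rate is λ = 1/30 = 0.0333333 per day.
Set 1 − e^(−λt) = 0.5, so t = −ln(0.5)/λ = 0.69315/0.0333333 ≈ 20.7944 days.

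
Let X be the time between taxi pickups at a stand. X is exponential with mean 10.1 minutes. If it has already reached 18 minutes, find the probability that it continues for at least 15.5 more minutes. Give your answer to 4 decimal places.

The rate is λ = 1/10.1 = 0.0990099 per minute.
The exponential is memoryless, so the remaining time is again Exp(λ): the condition X > 18 is irrelevant.
P(X > 15.5) = e^(−1.5347) ≈ 0.2155.

0.2155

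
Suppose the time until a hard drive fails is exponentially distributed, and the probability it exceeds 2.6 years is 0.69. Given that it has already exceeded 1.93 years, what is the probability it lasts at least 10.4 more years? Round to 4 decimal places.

0.2267

From e^(−λ·2.6) = 0.69, λ = −ln(0.69)/2.6 = 0.142717.
Memoryless: P(X > 1.93+10.4 | X > 1.93) = P(X > 10.4) = e^(−0.142717·10.4) ≈ 0.2267.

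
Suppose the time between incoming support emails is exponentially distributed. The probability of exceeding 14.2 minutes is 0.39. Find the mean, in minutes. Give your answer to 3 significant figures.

e^(−λ·14.2) = 0.39 ⇒ λ = −ln(0.39)/14.2 = 0.0663105.
Mean = 1/λ = 15.0806 minutes.

15.1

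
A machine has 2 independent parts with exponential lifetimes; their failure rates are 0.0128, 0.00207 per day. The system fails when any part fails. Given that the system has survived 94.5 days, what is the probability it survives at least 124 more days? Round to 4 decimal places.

Time to first failure ~ Exp(Σλ) with Σλ = 0.01487.
By memorylessness, P(T > 94.5+124 | T > 94.5) = P(T > 124) = e^(−0.01487·124) ≈ 0.1582.

0.1582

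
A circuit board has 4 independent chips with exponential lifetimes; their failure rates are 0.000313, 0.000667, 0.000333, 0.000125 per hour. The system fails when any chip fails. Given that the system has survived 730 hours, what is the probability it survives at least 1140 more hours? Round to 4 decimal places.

0.1941

Time to first failure ~ Exp(Σλ) with Σλ = 0.001438.
By memorylessness, P(T > 730+1140 | T > 730) = P(T > 1140) = e^(−0.001438·1140) ≈ 0.1941.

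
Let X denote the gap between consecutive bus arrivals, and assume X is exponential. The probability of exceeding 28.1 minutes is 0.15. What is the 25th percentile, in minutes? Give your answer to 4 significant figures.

e^(−λ·28.1) = 0.15 ⇒ λ = −ln(0.15)/28.1 = 0.0675132.
25th percentile: 1 − e^(−λt) = 0.25, t = −ln(0.75)/λ = 4.26113 minutes.

4.261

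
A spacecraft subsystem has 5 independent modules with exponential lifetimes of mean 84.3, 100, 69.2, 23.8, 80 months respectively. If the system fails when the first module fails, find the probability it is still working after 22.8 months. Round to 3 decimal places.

The first failure time is exponential with rate Σλ_i = 1/84.3 + 1/100 + 1/69.2 + 1/23.8 + 1/80 = 0.0908301 per month.
P(min > 22.8) = e^(−0.0908301·22.8) = e^(−2.0709) ≈ 0.126.

0.126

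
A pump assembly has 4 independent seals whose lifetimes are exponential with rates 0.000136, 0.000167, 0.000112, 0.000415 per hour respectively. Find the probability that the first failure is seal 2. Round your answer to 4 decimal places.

0.2012

The time to first failure is exponential with rate Σλ = 0.000136 + 0.000167 + 0.000112 + 0.000415 = 0.00083.
P(seal 2 first) = λ_2/Σλ = 0.000167/0.00083 ≈ 0.2012.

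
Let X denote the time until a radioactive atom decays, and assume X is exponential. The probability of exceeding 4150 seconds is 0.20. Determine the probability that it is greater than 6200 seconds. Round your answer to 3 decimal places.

0.090

e^(−λ·4150) = 0.20 ⇒ λ = −ln(0.20)/4150 = 0.000387816.
P(X > 6200) = e^(−0.000387816·6200) = e^(−2.4045) ≈ 0.090.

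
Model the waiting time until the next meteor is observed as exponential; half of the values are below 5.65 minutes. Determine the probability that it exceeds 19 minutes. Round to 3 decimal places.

For an exponential, median = ln(2)/λ, so λ = ln 2 / 5.65 = 0.122681 per minute.
P(X > 19) = e^(−λ·19) = e^(−2.3309) ≈ 0.097.

0.097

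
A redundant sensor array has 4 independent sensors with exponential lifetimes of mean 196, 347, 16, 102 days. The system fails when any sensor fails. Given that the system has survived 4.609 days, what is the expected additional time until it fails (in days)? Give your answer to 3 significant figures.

First-failure rate Σλ = 1/196 + 1/347 + 1/16 + 1/102 = 0.0802878.
By memorylessness the expected residual is 1/Σλ = 12.4552 days, regardless of the 4.609 already elapsed.

12.5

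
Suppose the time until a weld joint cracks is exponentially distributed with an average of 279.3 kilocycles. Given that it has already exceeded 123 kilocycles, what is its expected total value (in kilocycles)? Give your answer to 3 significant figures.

402

The rate is λ = 1/279.3 = 0.00358038 per kilocycle.
By memorylessness, E[X | X > 123] = 123 + 1/λ = 123 + 279.3 = 402.3 kilocycles.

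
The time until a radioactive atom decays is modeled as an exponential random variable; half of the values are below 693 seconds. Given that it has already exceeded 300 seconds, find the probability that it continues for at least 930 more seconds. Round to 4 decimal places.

0.3945

For an exponential, median = ln(2)/λ, so λ = ln 2 / 693 = 0.00100021 per second.
By the memoryless property, P(X > 300+930 | X > 300) = P(X > 930).
P(X > 930) = e^(−0.9302) ≈ 0.3945.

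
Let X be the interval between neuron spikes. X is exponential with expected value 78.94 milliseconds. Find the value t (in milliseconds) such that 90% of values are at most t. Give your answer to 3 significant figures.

The rate is λ = 1/78.94 = 0.0126678 per millisecond.
Set 1 − e^(−λt) = 0.9, so t = −ln(0.1)/λ = 2.3026/0.0126678 ≈ 181.766 milliseconds.

182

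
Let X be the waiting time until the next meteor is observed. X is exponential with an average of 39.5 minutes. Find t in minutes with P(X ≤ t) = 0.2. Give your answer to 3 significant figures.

The rate is λ = 1/39.5 = 0.0253165 per minute.
Set 1 − e^(−λt) = 0.2, so t = −ln(0.8)/λ = 0.22314/0.0253165 ≈ 8.81417 minutes.

8.81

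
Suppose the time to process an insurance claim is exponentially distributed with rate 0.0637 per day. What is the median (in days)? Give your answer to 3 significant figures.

Set 1 − e^(−λt) = 0.5, so t = −ln(0.5)/λ = 0.69315/0.0637 ≈ 10.8814 days.

10.9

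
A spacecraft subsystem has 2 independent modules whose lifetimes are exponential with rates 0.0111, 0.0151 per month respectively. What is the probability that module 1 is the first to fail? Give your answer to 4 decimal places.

0.4237

The time to first failure is exponential with rate Σλ = 0.0111 + 0.0151 = 0.0262.
P(module 1 first) = λ_1/Σλ = 0.0111/0.0262 ≈ 0.4237.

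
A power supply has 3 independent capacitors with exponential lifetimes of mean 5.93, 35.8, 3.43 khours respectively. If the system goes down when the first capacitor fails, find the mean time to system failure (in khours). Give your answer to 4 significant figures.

2.049

The first failure time is exponential with rate Σλ_i = 1/5.93 + 1/35.8 + 1/3.43 = 0.488112 per khour.
E[min] = 1/Σλ = 1/0.488112 = 2.04871 khours.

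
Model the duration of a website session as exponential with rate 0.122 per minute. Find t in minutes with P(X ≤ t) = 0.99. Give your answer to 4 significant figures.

37.75

Set 1 − e^(−λt) = 0.99, so t = −ln(0.01)/λ = 4.6052/0.122 ≈ 37.7473 minutes.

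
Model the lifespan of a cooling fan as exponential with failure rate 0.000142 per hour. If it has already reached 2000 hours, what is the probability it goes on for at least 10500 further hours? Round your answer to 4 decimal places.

0.2251

By the memoryless property, P(X > 2000+10500 | X > 2000) = P(X > 10500).
P(X > 10500) = e^(−1.491) ≈ 0.2251.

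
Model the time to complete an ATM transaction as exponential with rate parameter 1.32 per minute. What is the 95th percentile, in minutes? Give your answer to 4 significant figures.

Set 1 − e^(−λt) = 0.95, so t = −ln(0.05)/λ = 2.9957/1.32 ≈ 2.26949 minutes.

2.269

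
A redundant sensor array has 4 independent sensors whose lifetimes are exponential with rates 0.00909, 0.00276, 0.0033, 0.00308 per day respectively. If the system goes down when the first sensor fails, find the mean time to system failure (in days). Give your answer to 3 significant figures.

54.9

The time to first failure is exponential with rate Σλ = 0.00909 + 0.00276 + 0.0033 + 0.00308 = 0.01823.
E[min] = 1/Σλ = 1/0.01823 = 54.8546 days.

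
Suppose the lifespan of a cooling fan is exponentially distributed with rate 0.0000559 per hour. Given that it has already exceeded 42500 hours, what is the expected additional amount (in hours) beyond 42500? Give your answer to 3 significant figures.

By memorylessness, the remaining amount past any threshold is again Exp(λ) with mean 1/λ = 17889.1 hours.

17900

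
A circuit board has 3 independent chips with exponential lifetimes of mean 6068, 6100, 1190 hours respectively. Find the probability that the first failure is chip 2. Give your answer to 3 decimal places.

0.140

Rates: λ_i = 1/mean_i → 0.000164799, 0.000163934, 0.000840336; Σλ = 0.00116907.
P(chip 2 first) = λ_2/Σλ = 0.000163934/0.00116907 ≈ 0.140.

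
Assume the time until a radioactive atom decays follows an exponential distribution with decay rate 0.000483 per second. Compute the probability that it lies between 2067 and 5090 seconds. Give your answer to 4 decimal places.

P(2067 < X < 5090) = e^(−λ·2067) − e^(−λ·5090) = 0.36848 − 0.08557 ≈ 0.2829.

0.2829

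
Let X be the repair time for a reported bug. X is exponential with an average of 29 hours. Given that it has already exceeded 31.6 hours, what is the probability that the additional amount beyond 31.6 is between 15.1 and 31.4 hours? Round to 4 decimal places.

0.2555

The rate is λ = 1/29 = 0.0344828 per hour.
Memoryless: the residual past 31.6 is again Exp(λ).
P(15.1 < residual < 31.4) = e^(−λ·15.1) − e^(−λ·31.4) = 0.59411 − 0.33866 ≈ 0.2555.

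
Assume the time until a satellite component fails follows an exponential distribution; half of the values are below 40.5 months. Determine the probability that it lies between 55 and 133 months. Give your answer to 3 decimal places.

For an exponential, median = ln(2)/λ, so λ = ln 2 / 40.5 = 0.0171147 per month.
P(55 < X < 133) = e^(−λ·55) − e^(−λ·133) = 0.39012 − 0.10267 ≈ 0.287.

0.287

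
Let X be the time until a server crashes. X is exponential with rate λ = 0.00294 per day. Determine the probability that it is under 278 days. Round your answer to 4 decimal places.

P(X ≤ 278) = 1 − e^(−λ·278) = 1 − e^(−0.81732) ≈ 0.5584.

0.5584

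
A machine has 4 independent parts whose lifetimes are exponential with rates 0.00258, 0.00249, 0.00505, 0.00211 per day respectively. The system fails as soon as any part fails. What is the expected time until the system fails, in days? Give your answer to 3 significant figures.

The time to first failure is exponential with rate Σλ = 0.00258 + 0.00249 + 0.00505 + 0.00211 = 0.01223.
E[min] = 1/Σλ = 1/0.01223 = 81.7661 days.

81.8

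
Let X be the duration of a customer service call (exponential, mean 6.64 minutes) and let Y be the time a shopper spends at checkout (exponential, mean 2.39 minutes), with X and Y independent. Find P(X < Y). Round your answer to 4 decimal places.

0.2647

λ_1 = 1/6.64 = 0.150602, λ_2 = 1/2.39 = 0.41841.
For independent exponentials, P(X < Y) = λ_1/(λ_1+λ_2) = 0.150602/0.569012 ≈ 0.2647.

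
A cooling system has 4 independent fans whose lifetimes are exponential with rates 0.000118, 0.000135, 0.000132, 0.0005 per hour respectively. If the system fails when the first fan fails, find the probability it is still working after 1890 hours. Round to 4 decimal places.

0.1877

The time to first failure is exponential with rate Σλ = 0.000118 + 0.000135 + 0.000132 + 0.0005 = 0.000885.
P(min > 1890) = e^(−0.000885·1890) = e^(−1.6727) ≈ 0.1877.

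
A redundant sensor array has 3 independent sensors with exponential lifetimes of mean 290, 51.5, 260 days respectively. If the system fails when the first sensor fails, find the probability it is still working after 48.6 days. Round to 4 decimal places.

0.2730

The first failure time is exponential with rate Σλ_i = 1/290 + 1/51.5 + 1/260 = 0.0267119 per day.
P(min > 48.6) = e^(−0.0267119·48.6) = e^(−1.2982) ≈ 0.2730.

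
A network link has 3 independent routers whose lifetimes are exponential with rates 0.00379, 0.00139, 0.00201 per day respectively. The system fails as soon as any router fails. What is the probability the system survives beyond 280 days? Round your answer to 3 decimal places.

The time to first failure is exponential with rate Σλ = 0.00379 + 0.00139 + 0.00201 = 0.00719.
P(min > 280) = e^(−0.00719·280) = e^(−2.0132) ≈ 0.134.

0.134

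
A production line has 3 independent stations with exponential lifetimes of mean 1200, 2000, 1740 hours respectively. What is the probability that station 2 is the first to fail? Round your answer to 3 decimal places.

0.262

Rates: λ_i = 1/mean_i → 0.000833333, 0.0005, 0.000574713; Σλ = 0.00190805.
P(station 2 first) = λ_2/Σλ = 0.0005/0.00190805 ≈ 0.262.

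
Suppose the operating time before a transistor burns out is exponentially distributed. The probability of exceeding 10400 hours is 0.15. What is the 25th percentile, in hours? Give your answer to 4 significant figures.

1577

e^(−λ·10400) = 0.15 ⇒ λ = −ln(0.15)/10400 = 0.000182415.
25th percentile: 1 − e^(−λt) = 0.25, t = −ln(0.75)/λ = 1577.07 hours.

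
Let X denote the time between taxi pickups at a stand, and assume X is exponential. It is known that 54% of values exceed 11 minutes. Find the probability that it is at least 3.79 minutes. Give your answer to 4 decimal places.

e^(−λ·11) = 0.54 ⇒ λ = −ln(0.54)/11 = 0.0560169.
P(X > 3.79) = e^(−0.0560169·3.79) = e^(−0.2123) ≈ 0.8087.

0.8087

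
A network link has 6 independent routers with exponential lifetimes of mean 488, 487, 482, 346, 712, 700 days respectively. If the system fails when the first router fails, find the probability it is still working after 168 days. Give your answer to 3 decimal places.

0.135

The first failure time is exponential with rate Σλ_i = 1/488 + 1/487 + 1/482 + 1/346 + 1/712 + 1/700 = 0.0119005 per day.
P(min > 168) = e^(−0.0119005·168) = e^(−1.9993) ≈ 0.135.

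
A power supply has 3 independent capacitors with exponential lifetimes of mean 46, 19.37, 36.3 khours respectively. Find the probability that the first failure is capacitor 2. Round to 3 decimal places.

0.512

Rates: λ_i = 1/mean_i → 0.0217391, 0.0516262, 0.0275482; Σλ = 0.100914.
P(capacitor 2 first) = λ_2/Σλ = 0.0516262/0.100914 ≈ 0.512.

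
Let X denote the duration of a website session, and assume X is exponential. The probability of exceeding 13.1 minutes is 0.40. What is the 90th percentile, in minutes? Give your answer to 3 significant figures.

32.9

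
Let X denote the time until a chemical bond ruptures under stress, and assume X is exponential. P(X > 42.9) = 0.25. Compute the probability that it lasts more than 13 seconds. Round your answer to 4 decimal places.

e^(−λ·42.9) = 0.25 ⇒ λ = −ln(0.25)/42.9 = 0.0323146.
P(X > 13) = e^(−0.0323146·13) = e^(−0.42009) ≈ 0.6570.

0.6570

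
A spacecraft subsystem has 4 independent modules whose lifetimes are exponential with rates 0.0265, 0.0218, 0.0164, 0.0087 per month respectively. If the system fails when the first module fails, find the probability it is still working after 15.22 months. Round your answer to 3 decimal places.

0.327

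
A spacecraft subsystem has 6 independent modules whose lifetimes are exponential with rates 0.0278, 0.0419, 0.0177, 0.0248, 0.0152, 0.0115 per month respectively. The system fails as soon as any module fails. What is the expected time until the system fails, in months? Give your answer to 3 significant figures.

The time to first failure is exponential with rate Σλ = 0.0278 + 0.0419 + 0.0177 + 0.0248 + 0.0152 + 0.0115 = 0.1389.
E[min] = 1/Σλ = 1/0.1389 = 7.19942 months.

7.20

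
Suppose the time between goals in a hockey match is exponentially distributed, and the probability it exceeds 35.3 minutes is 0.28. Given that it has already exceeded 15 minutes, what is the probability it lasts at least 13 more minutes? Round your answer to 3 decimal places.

From e^(−λ·35.3) = 0.28, λ = −ln(0.28)/35.3 = 0.0360614.
Memoryless: P(X > 15+13 | X > 15) = P(X > 13) = e^(−0.0360614·13) ≈ 0.626.

0.626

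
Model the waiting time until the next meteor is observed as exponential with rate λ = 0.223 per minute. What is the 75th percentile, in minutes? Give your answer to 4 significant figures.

6.217

Set 1 − e^(−λt) = 0.75, so t = −ln(0.25)/λ = 1.3863/0.223 ≈ 6.21657 minutes.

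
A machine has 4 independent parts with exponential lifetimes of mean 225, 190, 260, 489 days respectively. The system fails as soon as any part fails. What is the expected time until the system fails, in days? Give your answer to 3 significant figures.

64.1

The first failure time is exponential with rate Σλ_i = 1/225 + 1/190 + 1/260 + 1/489 = 0.0155987 per day.
E[min] = 1/Σλ = 1/0.0155987 = 64.1077 days.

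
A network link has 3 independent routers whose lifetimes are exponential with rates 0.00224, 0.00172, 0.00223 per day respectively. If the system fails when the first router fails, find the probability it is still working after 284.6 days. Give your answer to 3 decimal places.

0.172

The time to first failure is exponential with rate Σλ = 0.00224 + 0.00172 + 0.00223 = 0.00619.
P(min > 284.6) = e^(−0.00619·284.6) = e^(−1.7617) ≈ 0.172.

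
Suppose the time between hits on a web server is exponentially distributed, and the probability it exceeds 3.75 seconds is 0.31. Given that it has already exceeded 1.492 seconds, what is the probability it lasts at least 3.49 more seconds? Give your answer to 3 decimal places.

0.336

From e^(−λ·3.75) = 0.31, λ = −ln(0.31)/3.75 = 0.312315.
Memoryless: P(X > 1.492+3.49 | X > 1.492) = P(X > 3.49) = e^(−0.312315·3.49) ≈ 0.336.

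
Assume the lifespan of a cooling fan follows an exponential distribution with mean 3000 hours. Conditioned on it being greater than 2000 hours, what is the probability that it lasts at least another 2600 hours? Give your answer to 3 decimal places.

The rate is λ = 1/3000 = 0.000333333 per hour.
The exponential is memoryless, so the remaining time is again Exp(λ): the condition X > 2000 is irrelevant.
P(X > 2600) = e^(−0.86667) ≈ 0.420.

0.420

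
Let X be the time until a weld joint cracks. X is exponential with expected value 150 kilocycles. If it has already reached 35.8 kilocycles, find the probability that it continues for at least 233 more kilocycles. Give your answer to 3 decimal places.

0.212

The rate is λ = 1/150 = 0.00666667 per kilocycle.
The exponential is memoryless, so the remaining time is again Exp(λ): the condition X > 35.8 is irrelevant.
P(X > 233) = e^(−1.5533) ≈ 0.212.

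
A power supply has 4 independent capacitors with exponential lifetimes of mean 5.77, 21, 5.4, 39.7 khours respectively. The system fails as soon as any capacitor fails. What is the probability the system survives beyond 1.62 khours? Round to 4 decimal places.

The first failure time is exponential with rate Σλ_i = 1/5.77 + 1/21 + 1/5.4 + 1/39.7 = 0.431303 per khour.
P(min > 1.62) = e^(−0.431303·1.62) = e^(−0.69871) ≈ 0.4972.

0.4972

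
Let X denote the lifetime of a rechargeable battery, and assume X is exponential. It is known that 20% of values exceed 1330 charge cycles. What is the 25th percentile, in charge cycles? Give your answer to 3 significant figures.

238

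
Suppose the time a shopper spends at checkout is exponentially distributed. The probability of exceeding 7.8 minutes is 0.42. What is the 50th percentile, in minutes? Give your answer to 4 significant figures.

6.232

e^(−λ·7.8) = 0.42 ⇒ λ = −ln(0.42)/7.8 = 0.111218.
50th percentile: 1 − e^(−λt) = 0.5, t = −ln(0.5)/λ = 6.23233 minutes.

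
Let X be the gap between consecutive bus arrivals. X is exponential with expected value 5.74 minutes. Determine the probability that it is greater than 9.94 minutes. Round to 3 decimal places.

0.177

The rate is λ = 1/5.74 = 0.174216 per minute.
P(X > 9.94) = e^(−λ·9.94) = e^(−1.7317) ≈ 0.177.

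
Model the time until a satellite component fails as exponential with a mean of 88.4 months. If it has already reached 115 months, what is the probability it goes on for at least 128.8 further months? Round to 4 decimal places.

0.2329

The rate is λ = 1/88.4 = 0.0113122 per month.
By the memoryless property, P(X > 115+128.8 | X > 115) = P(X > 128.8).
P(X > 128.8) = e^(−1.457) ≈ 0.2329.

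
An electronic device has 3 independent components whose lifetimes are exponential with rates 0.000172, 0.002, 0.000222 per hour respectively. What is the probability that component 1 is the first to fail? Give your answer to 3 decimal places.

The time to first failure is exponential with rate Σλ = 0.000172 + 0.002 + 0.000222 = 0.002394.
P(component 1 first) = λ_1/Σλ = 0.000172/0.002394 ≈ 0.072.

0.072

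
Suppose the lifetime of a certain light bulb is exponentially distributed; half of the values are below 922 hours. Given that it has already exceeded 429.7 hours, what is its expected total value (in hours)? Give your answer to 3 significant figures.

For an exponential, median = ln(2)/λ, so λ = ln 2 / 922 = 0.000751787 per hour.
By memorylessness, E[X | X > 429.7] = 429.7 + 1/λ = 429.7 + 1330.16 = 1759.86 hours.

1760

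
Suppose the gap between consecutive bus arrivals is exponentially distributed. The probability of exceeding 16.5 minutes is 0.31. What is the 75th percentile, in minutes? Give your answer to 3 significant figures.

e^(−λ·16.5) = 0.31 ⇒ λ = −ln(0.31)/16.5 = 0.0709808.
75th percentile: 1 − e^(−λt) = 0.75, t = −ln(0.25)/λ = 19.5306 minutes.

19.5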